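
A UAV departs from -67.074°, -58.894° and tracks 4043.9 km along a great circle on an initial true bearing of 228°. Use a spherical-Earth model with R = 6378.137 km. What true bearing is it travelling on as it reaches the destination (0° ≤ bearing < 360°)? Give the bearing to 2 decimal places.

Central angle δ = d/R = 0.634025 rad.
Converting: φ₁ = -1.170662 rad, θ = 3.979351 rad.
Applying the spherical law of cosines for sides, sin φ₂ = sin φ₁ cos δ + cos φ₁ sin δ cos θ = -0.896420, so φ₂ = -63.691°.
For the longitude increment, Δλ = atan2( sin θ sin δ cos φ₁, cos δ − sin φ₁ sin φ₂ ) = atan2(-0.171489, -0.019961) = -96.639°.
λ₂ = λ₁ + Δλ = -155.533°.
The forward bearing on arrival equals the back-azimuth from the destination plus 180°.
Back-azimuth from P₂ (-63.69°, -155.53°) to P₁ (-67.07°, -58.89°), with Δλ' = λ₁ − λ₂ = 96.64°: atan2( sin Δλ' cos φ₁ , cos φ₂ sin φ₁ − sin φ₂ cos φ₁ cos Δλ' ) = 139.22°.
Final bearing = (139.22° + 180°) mod 360° = 319.22°.

final bearing 319.22°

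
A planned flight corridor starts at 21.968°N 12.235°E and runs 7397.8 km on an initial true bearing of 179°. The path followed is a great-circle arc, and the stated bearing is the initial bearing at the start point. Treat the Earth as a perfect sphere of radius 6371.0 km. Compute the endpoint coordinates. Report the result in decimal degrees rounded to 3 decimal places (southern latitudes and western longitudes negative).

latitude -44.552°, longitude 13.522°

The arc subtends δ = 7397.8/6371 = 1.161168 rad at the centre.
Start latitude φ₁ = 0.383414 rad; initial bearing θ = 3.124139 rad.
Destination latitude: φ₂ = arcsin( sin φ₁ cos δ + cos φ₁ sin δ cos θ ) = arcsin(-0.701551) = -44.552°.
For the longitude increment, Δλ = atan2( sin θ sin δ cos φ₁, cos δ − sin φ₁ sin φ₂ ) = atan2(0.014846, 0.660711) = 1.287°.
λ₂ = 12.235° + 1.287° = 13.522°.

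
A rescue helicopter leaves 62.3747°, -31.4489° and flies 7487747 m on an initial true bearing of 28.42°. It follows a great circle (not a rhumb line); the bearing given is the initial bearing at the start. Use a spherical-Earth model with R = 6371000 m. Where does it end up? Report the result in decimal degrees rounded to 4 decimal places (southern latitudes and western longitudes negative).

latitude 45.8632°, longitude 109.4508°

The arc subtends δ = 7487747/6371000 = 1.175286 rad at the centre.
Converting: φ₁ = 1.088644 rad, θ = 0.496023 rad.
Applying the spherical law of cosines for sides, sin φ₂ = sin φ₁ cos δ + cos φ₁ sin δ cos θ = 0.717679, so φ₂ = 45.8632°.
For the longitude increment, Δλ = atan2( sin θ sin δ cos φ₁, cos δ − sin φ₁ sin φ₂ ) = atan2(0.203647, -0.250584) = 140.8997°.
Hence λ₂ = -31.4489° + 140.8997° = 109.4508°.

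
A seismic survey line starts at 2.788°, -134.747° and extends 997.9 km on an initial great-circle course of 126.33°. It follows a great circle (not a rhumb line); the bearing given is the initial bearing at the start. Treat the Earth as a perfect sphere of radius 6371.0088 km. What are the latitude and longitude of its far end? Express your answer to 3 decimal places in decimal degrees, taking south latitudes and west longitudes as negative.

latitude -2.537°, longitude -127.520°

Angular distance δ = d/R = 997.9 / 6371.0088 = 0.156631 rad.
Converting: φ₁ = 0.048660 rad, θ = 2.204874 rad.
Applying the spherical law of cosines for sides, sin φ₂ = sin φ₁ cos δ + cos φ₁ sin δ cos θ = -0.044260, so φ₂ = -2.537°.
Then Δλ = atan2(0.125521, 0.989911) = 0.126127 rad, from sin θ sin δ cos φ₁ over cos δ − sin φ₁ sin φ₂.
Hence λ₂ = -134.747° + 7.227° = -127.520°.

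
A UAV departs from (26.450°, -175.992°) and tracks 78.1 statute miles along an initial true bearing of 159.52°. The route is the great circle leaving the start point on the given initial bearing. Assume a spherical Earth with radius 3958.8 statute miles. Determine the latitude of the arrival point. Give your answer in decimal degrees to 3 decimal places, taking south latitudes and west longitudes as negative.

latitude 25.390°

The arc subtends δ = 78.1/3958.8 = 0.019728 rad at the centre.
Converting: φ₁ = 0.461640 rad, θ = 2.784149 rad.
Destination latitude: φ₂ = arcsin( sin φ₁ cos δ + cos φ₁ sin δ cos θ ) = arcsin(0.428784) = 25.390°.
Δλ = atan2( sin θ sin δ cos φ₁ , cos δ − sin φ₁ sin φ₂ ) = atan2(0.006180, 0.808818) = 0.007640 rad = 0.438°.
λ₂ = -175.992° + 0.438° = -175.554°.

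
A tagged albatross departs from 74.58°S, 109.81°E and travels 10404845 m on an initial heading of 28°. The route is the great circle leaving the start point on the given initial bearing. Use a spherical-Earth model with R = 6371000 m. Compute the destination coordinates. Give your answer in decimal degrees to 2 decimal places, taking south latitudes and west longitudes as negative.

latitude 17.12°, longitude 139.17°

δ = 10404845/6371000 = 1.633157 rad (93.5730°).
Start latitude φ₁ = -1.301667 rad; initial bearing θ = 0.488692 rad.
sin φ₂ = sin φ₁ cos δ + cos φ₁ sin δ cos θ = (-0.964003)(-0.062321) + (0.265893)(0.998056)(0.882948) = 0.294390
φ₂ = asin(0.294390) = 0.298817 rad = 17.12°.
For the longitude increment, Δλ = atan2( sin θ sin δ cos φ₁, cos δ − sin φ₁ sin φ₂ ) = atan2(0.124586, 0.221472) = 29.36°.
λ₂ = 109.81° + 29.36° = 139.17°.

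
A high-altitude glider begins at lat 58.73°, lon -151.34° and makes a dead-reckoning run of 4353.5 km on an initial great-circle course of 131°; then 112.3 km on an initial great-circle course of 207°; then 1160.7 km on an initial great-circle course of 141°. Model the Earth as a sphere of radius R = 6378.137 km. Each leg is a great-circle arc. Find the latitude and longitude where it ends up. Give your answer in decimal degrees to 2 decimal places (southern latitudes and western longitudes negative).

latitude 17.49°, longitude -112.81°

Apply the spherical direct solution leg by leg, carrying full precision between legs.
Leg 1: from (58.73°, -151.34°), δ = 4353.5/6378.137 = 0.682566 rad, θ = 131° → φ = 26.64°, λ = -119.16°.
Leg 2: from (26.64°, -119.16°), δ = 112.3/6378.137 = 0.017607 rad, θ = 207° → φ = 25.74°, λ = -119.67°.
Leg 3: from (25.74°, -119.67°), δ = 1160.7/6378.137 = 0.181981 rad, θ = 141° → φ = 17.49°, λ = -112.81°.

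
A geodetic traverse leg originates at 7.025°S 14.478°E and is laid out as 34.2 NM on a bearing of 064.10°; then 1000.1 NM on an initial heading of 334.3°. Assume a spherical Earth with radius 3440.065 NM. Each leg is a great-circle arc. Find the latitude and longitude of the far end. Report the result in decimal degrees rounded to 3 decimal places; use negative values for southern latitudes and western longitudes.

latitude 8.247°, longitude 7.778°

Apply the spherical direct solution leg by leg, carrying full precision between legs.
Leg 1: from (-7.025°, 14.478°), δ = 34.2/3440.065 = 0.009942 rad, θ = 64.1° → φ = -6.776°, λ = 14.994°.
Leg 2: from (-6.776°, 14.994°), δ = 1000.1/3440.065 = 0.290721 rad, θ = 334.3° → φ = 8.247°, λ = 7.778°.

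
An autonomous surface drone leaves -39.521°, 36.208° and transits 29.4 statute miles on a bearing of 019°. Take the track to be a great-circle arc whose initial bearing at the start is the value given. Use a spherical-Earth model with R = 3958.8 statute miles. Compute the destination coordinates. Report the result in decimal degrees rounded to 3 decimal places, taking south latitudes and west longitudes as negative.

latitude -39.119°, longitude 36.387°

The arc subtends δ = 29.4/3958.8 = 0.007426 rad at the centre.
Converting: φ₁ = -0.689772 rad, θ = 0.331613 rad.
Destination latitude: φ₂ = arcsin( sin φ₁ cos δ + cos φ₁ sin δ cos θ ) = arcsin(-0.630927) = -39.119°.
Δλ = atan2( sin θ sin δ cos φ₁ , cos δ − sin φ₁ sin φ₂ ) = atan2(0.001865, 0.598475) = 0.003116 rad = 0.179°.
Hence λ₂ = 36.208° + 0.179° = 36.387°.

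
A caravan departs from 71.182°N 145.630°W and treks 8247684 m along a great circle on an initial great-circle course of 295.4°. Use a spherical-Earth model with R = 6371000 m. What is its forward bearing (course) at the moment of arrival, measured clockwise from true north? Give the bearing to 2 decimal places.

final bearing 198.46°

δ = 8247684/6371000 = 1.294567 rad (74.1732°).
Converting: φ₁ = 1.242360 rad, θ = 5.155703 rad.
Applying the spherical law of cosines for sides, sin φ₂ = sin φ₁ cos δ + cos φ₁ sin δ cos θ = 0.391266, so φ₂ = 23.033°.
For the longitude increment, Δλ = atan2( sin θ sin δ cos φ₁, cos δ − sin φ₁ sin φ₂ ) = atan2(-0.280336, -0.097622) = -109.200°.
λ₂ = -145.630° + -109.200° = -254.830°, normalized to (−180°, 180°] → 105.170°.
The forward bearing on arrival equals the back-azimuth from the destination plus 180°.
Back-azimuth from P₂ (23.03°, 105.17°) to P₁ (71.18°, -145.63°), with Δλ' = λ₁ − λ₂ = -250.80°: atan2( sin Δλ' cos φ₁ , cos φ₂ sin φ₁ − sin φ₂ cos φ₁ cos Δλ' ) = 18.46°.
Final bearing = (18.46° + 180°) mod 360° = 198.46°.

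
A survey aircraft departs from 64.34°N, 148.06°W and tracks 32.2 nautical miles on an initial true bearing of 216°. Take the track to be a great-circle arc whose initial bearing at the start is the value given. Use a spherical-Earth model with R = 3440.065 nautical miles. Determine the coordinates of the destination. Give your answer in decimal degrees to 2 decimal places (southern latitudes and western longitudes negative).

latitude 63.90°, longitude -148.78°

Central angle δ = d/R = 0.009360 rad.
With φ₁ = 64.34° = 1.122945 rad and θ = 216° = 3.769911 rad:
Applying the spherical law of cosines for sides, sin φ₂ = sin φ₁ cos δ + cos φ₁ sin δ cos θ = 0.898061, so φ₂ = 63.90°.
For the longitude increment, Δλ = atan2( sin θ sin δ cos φ₁, cos δ − sin φ₁ sin φ₂ ) = atan2(-0.002382, 0.190462) = -0.72°.
Hence λ₂ = -148.06° + -0.72° = -148.78°.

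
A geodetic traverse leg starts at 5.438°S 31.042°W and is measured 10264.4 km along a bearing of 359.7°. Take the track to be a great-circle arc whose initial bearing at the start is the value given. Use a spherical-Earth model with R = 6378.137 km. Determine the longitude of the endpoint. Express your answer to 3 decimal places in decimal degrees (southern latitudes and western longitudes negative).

longitude -36.345°

Angular distance δ = d/R = 10264.4 / 6378.137 = 1.609310 rad.
Converting: φ₁ = -0.094911 rad, θ = 6.277949 rad.
Applying the spherical law of cosines for sides, sin φ₂ = sin φ₁ cos δ + cos φ₁ sin δ cos θ = 0.998396, so φ₂ = 86.755°.
For the longitude increment, Δλ = atan2( sin θ sin δ cos φ₁, cos δ − sin φ₁ sin φ₂ ) = atan2(-0.005209, 0.056112) = -5.303°.
λ₂ = -31.042° + -5.303° = -36.345°.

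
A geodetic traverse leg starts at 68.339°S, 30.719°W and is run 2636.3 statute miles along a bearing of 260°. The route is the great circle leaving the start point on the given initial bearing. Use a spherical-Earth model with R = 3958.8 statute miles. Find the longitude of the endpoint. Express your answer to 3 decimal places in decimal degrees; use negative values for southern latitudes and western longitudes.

δ = 2636.3/3958.8 = 0.665934 rad (38.1552°).
Converting: φ₁ = -1.192741 rad, θ = 4.537856 rad.
sin φ₂ = sin φ₁ cos δ + cos φ₁ sin δ cos θ = (-0.929384)(0.786340) + (0.369114)(0.617794)(-0.173648) = -0.770410
φ₂ = asin(-0.770410) = -0.879484 rad = -50.391°.
Δλ = atan2( sin θ sin δ cos φ₁ , cos δ − sin φ₁ sin φ₂ ) = atan2(-0.224572, 0.070333) = -1.267285 rad = -72.610°.
Hence λ₂ = -30.719° + -72.610° = -103.329°.

longitude -103.329°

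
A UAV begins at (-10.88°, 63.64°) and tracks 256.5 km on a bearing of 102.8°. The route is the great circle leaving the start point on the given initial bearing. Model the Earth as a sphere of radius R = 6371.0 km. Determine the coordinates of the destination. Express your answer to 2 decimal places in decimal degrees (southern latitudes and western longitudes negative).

Angular distance δ = d/R = 256.5 / 6371 = 0.040261 rad.
With φ₁ = -10.88° = -0.189892 rad and θ = 102.8° = 1.794198 rad:
Applying the spherical law of cosines for sides, sin φ₂ = sin φ₁ cos δ + cos φ₁ sin δ cos θ = -0.197357, so φ₂ = -11.38°.
Δλ = atan2( sin θ sin δ cos φ₁ , cos δ − sin φ₁ sin φ₂ ) = atan2(0.038544, 0.961938) = 0.040048 rad = 2.29°.
λ₂ = λ₁ + Δλ = 65.93°.

latitude -11.38°, longitude 65.93°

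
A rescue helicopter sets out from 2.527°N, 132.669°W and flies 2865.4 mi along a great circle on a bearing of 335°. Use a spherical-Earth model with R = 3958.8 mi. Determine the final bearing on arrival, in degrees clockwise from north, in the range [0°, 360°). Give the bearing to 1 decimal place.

final bearing 327.0°

Angular distance δ = d/R = 2865.4 / 3958.8 = 0.723805 rad.
Start latitude φ₁ = 0.044104 rad; initial bearing θ = 5.846853 rad.
sin φ₂ = sin φ₁ cos δ + cos φ₁ sin δ cos θ = (0.044090)(0.749291) + (0.999028)(0.662241)(0.906308) = 0.632647
φ₂ = asin(0.632647) = 0.684966 rad = 39.246°.
Δλ = atan2( sin θ sin δ cos φ₁ , cos δ − sin φ₁ sin φ₂ ) = atan2(-0.279603, 0.721398) = -0.369758 rad = -21.186°.
λ₂ = λ₁ + Δλ = -153.855°.
The forward bearing on arrival equals the back-azimuth from the destination plus 180°.
Back-azimuth from P₂ (39.2°, -153.9°) to P₁ (2.5°, -132.7°), with Δλ' = λ₁ − λ₂ = 21.2°: atan2( sin Δλ' cos φ₁ , cos φ₂ sin φ₁ − sin φ₂ cos φ₁ cos Δλ' ) = 147.0°.
Final bearing = (147.0° + 180°) mod 360° = 327.0°.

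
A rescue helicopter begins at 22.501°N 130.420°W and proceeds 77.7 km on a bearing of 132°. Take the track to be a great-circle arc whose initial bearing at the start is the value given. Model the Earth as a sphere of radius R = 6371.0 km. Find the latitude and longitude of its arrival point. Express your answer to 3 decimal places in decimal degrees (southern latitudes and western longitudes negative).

The arc subtends δ = 77.7/6371 = 0.012196 rad at the centre.
Start latitude φ₁ = 0.392717 rad; initial bearing θ = 2.303835 rad.
sin φ₂ = sin φ₁ cos δ + cos φ₁ sin δ cos θ = (0.382700)(0.999926) + (0.923873)(0.012196)(-0.669131) = 0.375132
φ₂ = asin(0.375132) = 0.384539 rad = 22.032°.
Δλ = atan2( sin θ sin δ cos φ₁ , cos δ − sin φ₁ sin φ₂ ) = atan2(0.008373, 0.856363) = 0.009777 rad = 0.560°.
λ₂ = λ₁ + Δλ = -129.860°.

latitude 22.032°, longitude -129.860°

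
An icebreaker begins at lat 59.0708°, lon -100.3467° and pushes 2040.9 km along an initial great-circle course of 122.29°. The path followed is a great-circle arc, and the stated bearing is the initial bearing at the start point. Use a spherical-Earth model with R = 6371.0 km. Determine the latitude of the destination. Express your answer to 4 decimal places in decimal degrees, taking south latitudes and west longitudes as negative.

Angular distance δ = d/R = 2040.9 / 6371 = 0.320342 rad.
Converting: φ₁ = 1.030980 rad, θ = 2.134363 rad.
Applying the spherical law of cosines for sides, sin φ₂ = sin φ₁ cos δ + cos φ₁ sin δ cos θ = 0.727705, so φ₂ = 46.6943°.
Δλ = atan2( sin θ sin δ cos φ₁ , cos δ − sin φ₁ sin φ₂ ) = atan2(0.136819, 0.324900) = 0.398571 rad = 22.8364°.
Hence λ₂ = -100.3467° + 22.8364° = -77.5103°.

latitude 46.6943°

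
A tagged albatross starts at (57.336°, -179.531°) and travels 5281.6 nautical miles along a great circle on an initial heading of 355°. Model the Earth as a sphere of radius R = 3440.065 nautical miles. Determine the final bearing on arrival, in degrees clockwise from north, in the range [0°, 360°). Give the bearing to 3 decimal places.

δ = 5281.6/3440.065 = 1.535320 rad (87.9673°).
Start latitude φ₁ = 1.000702 rad; initial bearing θ = 6.195919 rad.
sin φ₂ = sin φ₁ cos δ + cos φ₁ sin δ cos θ = (0.841850)(0.035469) + (0.539711)(0.999371)(0.996195) = 0.567179
φ₂ = asin(0.567179) = 0.603077 rad = 34.554°.
For the longitude increment, Δλ = atan2( sin θ sin δ cos φ₁, cos δ − sin φ₁ sin φ₂ ) = atan2(-0.047009, -0.442011) = -173.929°.
λ₂ = -179.531° + -173.929° = -353.460°, normalized to (−180°, 180°] → 6.540°.
The forward bearing on arrival equals the back-azimuth from the destination plus 180°.
Back-azimuth from P₂ (34.554°, 6.540°) to P₁ (57.336°, -179.531°), with Δλ' = λ₁ − λ₂ = -186.071°: atan2( sin Δλ' cos φ₁ , cos φ₂ sin φ₁ − sin φ₂ cos φ₁ cos Δλ' ) = 3.274°.
Final bearing = (3.274° + 180°) mod 360° = 183.274°.

final bearing 183.274°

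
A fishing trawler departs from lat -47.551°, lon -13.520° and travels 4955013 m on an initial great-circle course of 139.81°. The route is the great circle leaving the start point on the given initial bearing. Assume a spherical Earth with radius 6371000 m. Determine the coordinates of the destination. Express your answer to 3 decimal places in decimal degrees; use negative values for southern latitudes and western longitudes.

latitude -62.562°, longitude 65.803°

δ = 4955013/6371000 = 0.777745 rad (44.5615°).
Start latitude φ₁ = -0.829922 rad; initial bearing θ = 2.440145 rad.
Destination latitude: φ₂ = arcsin( sin φ₁ cos δ + cos φ₁ sin δ cos θ ) = arcsin(-0.887511) = -62.562°.
Δλ = atan2( sin θ sin δ cos φ₁ , cos δ − sin φ₁ sin φ₂ ) = atan2(0.305615, 0.057622) = 1.384439 rad = 79.323°.
λ₂ = λ₁ + Δλ = 65.803°.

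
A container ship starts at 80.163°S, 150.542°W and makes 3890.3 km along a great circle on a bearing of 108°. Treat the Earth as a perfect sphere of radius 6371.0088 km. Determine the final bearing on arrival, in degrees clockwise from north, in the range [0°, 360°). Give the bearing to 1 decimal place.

Central angle δ = d/R = 0.610625 rad.
With φ₁ = -80.163° = -1.399108 rad and θ = 108° = 1.884956 rad:
Applying the spherical law of cosines for sides, sin φ₂ = sin φ₁ cos δ + cos φ₁ sin δ cos θ = -0.837515, so φ₂ = -56.879°.
Then Δλ = atan2(0.093165, -0.005912) = 1.634173 rad, from sin θ sin δ cos φ₁ over cos δ − sin φ₁ sin φ₂.
λ₂ = λ₁ + Δλ = -56.911°.
The forward bearing on arrival equals the back-azimuth from the destination plus 180°.
Back-azimuth from P₂ (-56.9°, -56.9°) to P₁ (-80.2°, -150.5°), with Δλ' = λ₁ − λ₂ = -93.6°: atan2( sin Δλ' cos φ₁ , cos φ₂ sin φ₁ − sin φ₂ cos φ₁ cos Δλ' ) = 197.3°.
Final bearing = (197.3° + 180°) mod 360° = 17.3°.

final bearing 17.3°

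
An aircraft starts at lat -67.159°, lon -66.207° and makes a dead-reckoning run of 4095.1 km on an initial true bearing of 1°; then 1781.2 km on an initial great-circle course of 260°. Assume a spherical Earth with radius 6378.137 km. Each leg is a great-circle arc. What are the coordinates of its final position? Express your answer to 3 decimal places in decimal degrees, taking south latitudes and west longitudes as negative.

Apply the spherical direct solution leg by leg, carrying full precision between legs.
Leg 1: from (-67.159°, -66.207°), δ = 4095.1/6378.137 = 0.642053 rad, θ = 1° → φ = -30.374°, λ = -65.513°.
Leg 2: from (-30.374°, -65.513°), δ = 1781.2/6378.137 = 0.279267 rad, θ = 260° → φ = -31.827°, λ = -84.146°.

latitude -31.827°, longitude -84.146°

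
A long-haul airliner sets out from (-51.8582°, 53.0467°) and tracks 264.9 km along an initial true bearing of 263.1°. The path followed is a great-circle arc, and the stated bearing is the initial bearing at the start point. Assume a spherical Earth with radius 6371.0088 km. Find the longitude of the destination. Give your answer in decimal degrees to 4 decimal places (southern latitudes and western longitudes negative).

longitude 49.1964°

The arc subtends δ = 264.9/6371.0088 = 0.041579 rad at the centre.
Start latitude φ₁ = -0.905096 rad; initial bearing θ = 4.591961 rad.
Destination latitude: φ₂ = arcsin( sin φ₁ cos δ + cos φ₁ sin δ cos θ ) = arcsin(-0.788889) = -52.0818°.
Then Δλ = atan2(-0.025486, 0.378687) = -0.067200 rad, from sin θ sin δ cos φ₁ over cos δ − sin φ₁ sin φ₂.
Hence λ₂ = 53.0467° + -3.8503° = 49.1964°.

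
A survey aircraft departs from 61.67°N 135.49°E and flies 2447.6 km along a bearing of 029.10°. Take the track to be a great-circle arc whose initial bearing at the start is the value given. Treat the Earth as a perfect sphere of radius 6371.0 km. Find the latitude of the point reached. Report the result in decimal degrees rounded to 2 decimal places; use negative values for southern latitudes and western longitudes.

latitude 76.28°

Central angle δ = d/R = 0.384178 rad.
With φ₁ = 61.67° = 1.076345 rad and θ = 29.1° = 0.507891 rad:
Applying the spherical law of cosines for sides, sin φ₂ = sin φ₁ cos δ + cos φ₁ sin δ cos θ = 0.971475, so φ₂ = 76.28°.
For the longitude increment, Δλ = atan2( sin θ sin δ cos φ₁, cos δ − sin φ₁ sin φ₂ ) = atan2(0.086500, 0.071986) = 50.23°.
λ₂ = 135.49° + 50.23° = 185.72°, normalized to (−180°, 180°] → -174.28°.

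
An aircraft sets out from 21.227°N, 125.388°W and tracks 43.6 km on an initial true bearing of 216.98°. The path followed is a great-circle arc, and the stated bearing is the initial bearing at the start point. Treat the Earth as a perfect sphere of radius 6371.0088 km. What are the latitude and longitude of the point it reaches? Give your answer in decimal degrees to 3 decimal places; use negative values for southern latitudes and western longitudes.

Central angle δ = d/R = 0.006844 rad.
Start latitude φ₁ = 0.370481 rad; initial bearing θ = 3.787015 rad.
Applying the spherical law of cosines for sides, sin φ₂ = sin φ₁ cos δ + cos φ₁ sin δ cos θ = 0.356959, so φ₂ = 20.914°.
Then Δλ = atan2(-0.003837, 0.870734) = -0.004407 rad, from sin θ sin δ cos φ₁ over cos δ − sin φ₁ sin φ₂.
λ₂ = λ₁ + Δλ = -125.640°.

latitude 20.914°, longitude -125.640°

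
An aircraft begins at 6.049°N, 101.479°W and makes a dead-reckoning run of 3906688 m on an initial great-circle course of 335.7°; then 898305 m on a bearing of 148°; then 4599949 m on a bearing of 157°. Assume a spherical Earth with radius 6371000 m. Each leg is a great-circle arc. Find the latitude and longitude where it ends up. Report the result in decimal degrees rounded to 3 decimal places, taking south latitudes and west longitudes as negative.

Apply the spherical direct solution leg by leg, carrying full precision between legs.
Leg 1: from (6.049°, -101.479°), δ = 3906688/6371000 = 0.613199 rad, θ = 335.7° → φ = 37.428°, λ = -118.830°.
Leg 2: from (37.428°, -118.830°), δ = 898305/6371000 = 0.140999 rad, θ = 148° → φ = 30.470°, λ = -113.873°.
Leg 3: from (30.470°, -113.873°), δ = 4599949/6371000 = 0.722014 rad, θ = 157° → φ = -8.267°, λ = -98.747°.

latitude -8.267°, longitude -98.747°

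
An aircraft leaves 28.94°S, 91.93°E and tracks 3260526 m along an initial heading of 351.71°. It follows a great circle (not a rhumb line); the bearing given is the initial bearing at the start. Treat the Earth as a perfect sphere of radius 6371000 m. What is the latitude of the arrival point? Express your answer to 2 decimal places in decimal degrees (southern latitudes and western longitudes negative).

latitude 0.13°

Central angle δ = d/R = 0.511776 rad.
Converting: φ₁ = -0.505098 rad, θ = 6.138498 rad.
Destination latitude: φ₂ = arcsin( sin φ₁ cos δ + cos φ₁ sin δ cos θ ) = arcsin(0.002200) = 0.13°.
For the longitude increment, Δλ = atan2( sin θ sin δ cos φ₁, cos δ − sin φ₁ sin φ₂ ) = atan2(-0.061793, 0.872940) = -4.05°.
λ₂ = 91.93° + -4.05° = 87.88°.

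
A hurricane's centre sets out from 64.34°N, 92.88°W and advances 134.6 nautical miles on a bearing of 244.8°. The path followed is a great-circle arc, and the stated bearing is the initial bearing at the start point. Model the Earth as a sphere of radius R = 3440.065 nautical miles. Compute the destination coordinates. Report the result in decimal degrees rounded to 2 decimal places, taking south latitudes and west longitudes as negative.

latitude 63.31°, longitude -97.40°

The arc subtends δ = 134.6/3440.065 = 0.039127 rad at the centre.
Start latitude φ₁ = 1.122945 rad; initial bearing θ = 4.272566 rad.
Destination latitude: φ₂ = arcsin( sin φ₁ cos δ + cos φ₁ sin δ cos θ ) = arcsin(0.893477) = 63.31°.
For the longitude increment, Δλ = atan2( sin θ sin δ cos φ₁, cos δ − sin φ₁ sin φ₂ ) = atan2(-0.015327, 0.193872) = -4.52°.
Hence λ₂ = -92.88° + -4.52° = -97.40°.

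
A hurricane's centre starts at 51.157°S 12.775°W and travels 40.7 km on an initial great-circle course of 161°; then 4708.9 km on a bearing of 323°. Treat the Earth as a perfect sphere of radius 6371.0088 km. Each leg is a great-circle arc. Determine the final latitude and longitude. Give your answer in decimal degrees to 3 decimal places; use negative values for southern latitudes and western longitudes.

Apply the spherical direct solution leg by leg, carrying full precision between legs.
Leg 1: from (-51.157°, -12.775°), δ = 40.7/6371.0088 = 0.006388 rad, θ = 161° → φ = -51.503°, λ = -12.584°.
Leg 2: from (-51.503°, -12.584°), δ = 4708.9/6371.0088 = 0.739114 rad, θ = 323° → φ = -14.096°, λ = -37.291°.

latitude -14.096°, longitude -37.291°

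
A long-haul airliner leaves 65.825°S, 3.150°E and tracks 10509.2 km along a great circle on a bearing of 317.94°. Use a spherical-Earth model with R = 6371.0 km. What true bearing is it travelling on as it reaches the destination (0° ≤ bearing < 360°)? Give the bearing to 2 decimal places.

Central angle δ = d/R = 1.649537 rad.
With φ₁ = -65.825° = -1.148863 rad and θ = 317.94° = 5.549100 rad:
Destination latitude: φ₂ = arcsin( sin φ₁ cos δ + cos φ₁ sin δ cos θ ) = arcsin(0.374868) = 22.016°.
Δλ = atan2( sin θ sin δ cos φ₁ , cos δ − sin φ₁ sin φ₂ ) = atan2(-0.273494, 0.263332) = -0.804325 rad = -46.084°.
Hence λ₂ = 3.150° + -46.084° = -42.934°.
The forward bearing on arrival equals the back-azimuth from the destination plus 180°.
Back-azimuth from P₂ (22.02°, -42.93°) to P₁ (-65.83°, 3.15°), with Δλ' = λ₁ − λ₂ = 46.08°: atan2( sin Δλ' cos φ₁ , cos φ₂ sin φ₁ − sin φ₂ cos φ₁ cos Δλ' ) = 162.79°.
Final bearing = (162.79° + 180°) mod 360° = 342.79°.

final bearing 342.79°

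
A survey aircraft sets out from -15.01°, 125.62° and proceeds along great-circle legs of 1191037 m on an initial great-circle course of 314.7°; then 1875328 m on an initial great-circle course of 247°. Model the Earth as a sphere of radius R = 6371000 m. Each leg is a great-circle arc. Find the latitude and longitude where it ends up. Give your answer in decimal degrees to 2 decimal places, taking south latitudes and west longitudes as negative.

latitude -13.60°, longitude 102.02°

Apply the spherical direct solution leg by leg, carrying full precision between legs.
Leg 1: from (-15.01°, 125.62°), δ = 1191037/6371000 = 0.186947 rad, θ = 314.7° → φ = -7.37°, λ = 117.96°.
Leg 2: from (-7.37°, 117.96°), δ = 1875328/6371000 = 0.294354 rad, θ = 247° → φ = -13.60°, λ = 102.02°.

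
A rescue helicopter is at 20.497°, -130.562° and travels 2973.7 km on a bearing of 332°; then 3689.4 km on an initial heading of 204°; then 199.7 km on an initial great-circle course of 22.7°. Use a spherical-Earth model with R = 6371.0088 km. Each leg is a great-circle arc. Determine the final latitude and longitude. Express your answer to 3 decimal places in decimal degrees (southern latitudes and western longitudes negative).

Apply the spherical direct solution leg by leg, carrying full precision between legs.
Leg 1: from (20.497°, -130.562°), δ = 2973.7/6371.0088 = 0.466755 rad, θ = 332° → φ = 43.225°, λ = -147.415°.
Leg 2: from (43.225°, -147.415°), δ = 3689.4/6371.0088 = 0.579092 rad, θ = 204° → φ = 12.058°, λ = -160.572°.
Leg 3: from (12.058°, -160.572°), δ = 199.7/6371.0088 = 0.031345 rad, θ = 22.7° → φ = 13.714°, λ = -159.859°.

latitude 13.714°, longitude -159.859°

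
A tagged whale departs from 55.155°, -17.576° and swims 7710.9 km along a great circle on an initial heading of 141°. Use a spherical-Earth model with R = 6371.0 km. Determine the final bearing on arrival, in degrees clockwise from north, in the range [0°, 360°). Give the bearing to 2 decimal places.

Angular distance δ = d/R = 7710.9 / 6371 = 1.210312 rad.
Start latitude φ₁ = 0.962636 rad; initial bearing θ = 2.460914 rad.
sin φ₂ = sin φ₁ cos δ + cos φ₁ sin δ cos θ = (0.820701)(0.352727) + (0.571358)(0.935726)(-0.777146) = -0.126006
φ₂ = asin(-0.126006) = -0.126342 rad = -7.239°.
For the longitude increment, Δλ = atan2( sin θ sin δ cos φ₁, cos δ − sin φ₁ sin φ₂ ) = atan2(0.336457, 0.456140) = 36.413°.
Hence λ₂ = -17.576° + 36.413° = 18.837°.
The forward bearing on arrival equals the back-azimuth from the destination plus 180°.
Back-azimuth from P₂ (-7.24°, 18.84°) to P₁ (55.16°, -17.58°), with Δλ' = λ₁ − λ₂ = -36.41°: atan2( sin Δλ' cos φ₁ , cos φ₂ sin φ₁ − sin φ₂ cos φ₁ cos Δλ' ) = 338.75°.
Final bearing = (338.75° + 180°) mod 360° = 158.75°.

final bearing 158.75°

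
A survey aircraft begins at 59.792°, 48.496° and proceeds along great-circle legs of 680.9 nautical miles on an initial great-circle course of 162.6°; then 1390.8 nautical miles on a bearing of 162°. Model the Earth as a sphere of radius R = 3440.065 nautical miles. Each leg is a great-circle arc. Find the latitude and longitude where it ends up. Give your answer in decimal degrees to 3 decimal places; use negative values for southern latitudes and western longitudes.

Apply the spherical direct solution leg by leg, carrying full precision between legs.
Leg 1: from (59.792°, 48.496°), δ = 680.9/3440.065 = 0.197932 rad, θ = 162.6° → φ = 48.844°, λ = 53.622°.
Leg 2: from (48.844°, 53.622°), δ = 1390.8/3440.065 = 0.404295 rad, θ = 162° → φ = 26.488°, λ = 61.428°.

latitude 26.488°, longitude 61.428°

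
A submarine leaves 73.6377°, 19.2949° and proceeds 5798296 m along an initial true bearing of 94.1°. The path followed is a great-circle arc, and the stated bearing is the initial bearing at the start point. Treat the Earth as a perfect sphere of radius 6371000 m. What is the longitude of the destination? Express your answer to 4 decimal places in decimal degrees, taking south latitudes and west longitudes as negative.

longitude 93.2133°

The arc subtends δ = 5798296/6371000 = 0.910108 rad at the centre.
Converting: φ₁ = 1.285220 rad, θ = 1.642355 rad.
sin φ₂ = sin φ₁ cos δ + cos φ₁ sin δ cos θ = (0.959500)(0.613661) + (0.281710)(0.789570)(-0.071497) = 0.572904
φ₂ = asin(0.572904) = 0.610045 rad = 34.9530°.
Δλ = atan2( sin θ sin δ cos φ₁ , cos δ − sin φ₁ sin φ₂ ) = atan2(0.221861, 0.063960) = 1.290120 rad = 73.9184°.
λ₂ = λ₁ + Δλ = 93.2133°.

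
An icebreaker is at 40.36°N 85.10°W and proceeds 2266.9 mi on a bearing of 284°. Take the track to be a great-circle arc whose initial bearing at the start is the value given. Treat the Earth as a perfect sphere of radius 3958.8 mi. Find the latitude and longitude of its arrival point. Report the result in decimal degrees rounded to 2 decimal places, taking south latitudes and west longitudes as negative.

latitude 40.10°, longitude -128.52°

Central angle δ = d/R = 0.572623 rad.
With φ₁ = 40.36° = 0.704415 rad and θ = 284° = 4.956735 rad:
sin φ₂ = sin φ₁ cos δ + cos φ₁ sin δ cos θ = (0.647588)(0.840483) + (0.761991)(0.541839)(0.241922) = 0.644170
φ₂ = asin(0.644170) = 0.699938 rad = 40.10°.
Then Δλ = atan2(-0.400612, 0.423326) = -0.757838 rad, from sin θ sin δ cos φ₁ over cos δ − sin φ₁ sin φ₂.
Hence λ₂ = -85.10° + -43.42° = -128.52°.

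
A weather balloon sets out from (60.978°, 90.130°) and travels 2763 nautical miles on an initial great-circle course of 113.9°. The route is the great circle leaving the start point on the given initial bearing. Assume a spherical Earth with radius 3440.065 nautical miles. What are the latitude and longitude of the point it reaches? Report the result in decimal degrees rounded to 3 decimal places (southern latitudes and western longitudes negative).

Angular distance δ = d/R = 2763 / 3440.065 = 0.803182 rad.
With φ₁ = 60.978° = 1.064267 rad and θ = 113.9° = 1.987930 rad:
Applying the spherical law of cosines for sides, sin φ₂ = sin φ₁ cos δ + cos φ₁ sin δ cos θ = 0.465791, so φ₂ = 27.761°.
For the longitude increment, Δλ = atan2( sin θ sin δ cos φ₁, cos δ − sin φ₁ sin φ₂ ) = atan2(0.319162, 0.287117) = 48.026°.
λ₂ = 90.130° + 48.026° = 138.156°.

latitude 27.761°, longitude 138.156°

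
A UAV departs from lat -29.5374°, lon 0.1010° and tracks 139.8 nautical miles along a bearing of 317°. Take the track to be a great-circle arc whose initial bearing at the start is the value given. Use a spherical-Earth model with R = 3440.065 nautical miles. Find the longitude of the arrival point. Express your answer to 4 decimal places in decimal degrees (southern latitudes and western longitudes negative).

Central angle δ = d/R = 0.040639 rad.
Start latitude φ₁ = -0.515525 rad; initial bearing θ = 5.532694 rad.
Destination latitude: φ₂ = arcsin( sin φ₁ cos δ + cos φ₁ sin δ cos θ ) = arcsin(-0.466733) = -27.8224°.
For the longitude increment, Δλ = atan2( sin θ sin δ cos φ₁, cos δ − sin φ₁ sin φ₂ ) = atan2(-0.024107, 0.769079) = -1.7954°.
λ₂ = 0.1010° + -1.7954° = -1.6944°.

longitude -1.6944°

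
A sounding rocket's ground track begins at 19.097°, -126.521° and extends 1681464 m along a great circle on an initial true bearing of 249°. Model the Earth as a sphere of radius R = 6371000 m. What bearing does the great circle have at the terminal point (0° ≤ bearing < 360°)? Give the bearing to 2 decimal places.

final bearing 244.95°

Central angle δ = d/R = 0.263925 rad.
With φ₁ = 19.097° = 0.333306 rad and θ = 249° = 4.345870 rad:
Destination latitude: φ₂ = arcsin( sin φ₁ cos δ + cos φ₁ sin δ cos θ ) = arcsin(0.227497) = 13.150°.
Δλ = atan2( sin θ sin δ cos φ₁ , cos δ − sin φ₁ sin φ₂ ) = atan2(-0.230141, 0.890944) = -0.252786 rad = -14.484°.
λ₂ = λ₁ + Δλ = -141.005°.
The forward bearing on arrival equals the back-azimuth from the destination plus 180°.
Back-azimuth from P₂ (13.15°, -141.00°) to P₁ (19.10°, -126.52°), with Δλ' = λ₁ − λ₂ = 14.48°: atan2( sin Δλ' cos φ₁ , cos φ₂ sin φ₁ − sin φ₂ cos φ₁ cos Δλ' ) = 64.95°.
Final bearing = (64.95° + 180°) mod 360° = 244.95°.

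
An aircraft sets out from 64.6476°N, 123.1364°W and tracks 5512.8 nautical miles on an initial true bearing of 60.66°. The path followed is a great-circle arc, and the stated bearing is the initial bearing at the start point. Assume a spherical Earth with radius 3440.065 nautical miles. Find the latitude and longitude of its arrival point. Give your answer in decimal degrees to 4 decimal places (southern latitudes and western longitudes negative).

latitude 10.4298°, longitude -5.5021°

δ = 5512.8/3440.065 = 1.602528 rad (91.8181°).
With φ₁ = 64.6476° = 1.128313 rad and θ = 60.66° = 1.058717 rad:
Applying the spherical law of cosines for sides, sin φ₂ = sin φ₁ cos δ + cos φ₁ sin δ cos θ = 0.181030, so φ₂ = 10.4298°.
Then Δλ = atan2(0.373072, -0.195322) = 2.053105 rad, from sin θ sin δ cos φ₁ over cos δ − sin φ₁ sin φ₂.
λ₂ = -123.1364° + 117.6343° = -5.5021°.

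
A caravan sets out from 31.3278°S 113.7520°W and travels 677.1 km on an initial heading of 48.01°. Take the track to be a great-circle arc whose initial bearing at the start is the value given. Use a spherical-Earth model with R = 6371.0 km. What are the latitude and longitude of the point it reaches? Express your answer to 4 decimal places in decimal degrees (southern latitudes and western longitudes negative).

The arc subtends δ = 677.1/6371 = 0.106278 rad at the centre.
With φ₁ = -31.3278° = -0.546773 rad and θ = 48.01° = 0.837933 rad:
Destination latitude: φ₂ = arcsin( sin φ₁ cos δ + cos φ₁ sin δ cos θ ) = arcsin(-0.456380) = -27.1538°.
Δλ = atan2( sin θ sin δ cos φ₁ , cos δ − sin φ₁ sin φ₂ ) = atan2(0.067349, 0.757070) = 0.088727 rad = 5.0837°.
Hence λ₂ = -113.7520° + 5.0837° = -108.6683°.

latitude -27.1538°, longitude -108.6683°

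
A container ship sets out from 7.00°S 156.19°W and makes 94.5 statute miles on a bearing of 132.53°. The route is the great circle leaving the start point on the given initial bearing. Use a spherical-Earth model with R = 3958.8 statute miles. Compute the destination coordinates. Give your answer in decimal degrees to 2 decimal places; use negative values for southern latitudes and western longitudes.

Angular distance δ = d/R = 94.5 / 3958.8 = 0.023871 rad.
Converting: φ₁ = -0.122173 rad, θ = 2.313085 rad.
Destination latitude: φ₂ = arcsin( sin φ₁ cos δ + cos φ₁ sin δ cos θ ) = arcsin(-0.137849) = -7.92°.
Δλ = atan2( sin θ sin δ cos φ₁ , cos δ − sin φ₁ sin φ₂ ) = atan2(0.017458, 0.982916) = 0.017760 rad = 1.02°.
λ₂ = λ₁ + Δλ = -155.17°.

latitude -7.92°, longitude -155.17°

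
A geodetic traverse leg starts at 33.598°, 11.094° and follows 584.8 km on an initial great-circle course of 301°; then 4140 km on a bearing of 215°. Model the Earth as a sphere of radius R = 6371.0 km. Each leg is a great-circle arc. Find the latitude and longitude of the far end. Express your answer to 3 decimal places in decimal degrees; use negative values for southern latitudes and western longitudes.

Apply the spherical direct solution leg by leg, carrying full precision between legs.
Leg 1: from (33.598°, 11.094°), δ = 584.8/6371 = 0.091791 rad, θ = 301° → φ = 36.182°, λ = 5.508°.
Leg 2: from (36.182°, 5.508°), δ = 4140/6371 = 0.649819 rad, θ = 215° → φ = 4.014°, λ = -14.851°.

latitude 4.014°, longitude -14.851°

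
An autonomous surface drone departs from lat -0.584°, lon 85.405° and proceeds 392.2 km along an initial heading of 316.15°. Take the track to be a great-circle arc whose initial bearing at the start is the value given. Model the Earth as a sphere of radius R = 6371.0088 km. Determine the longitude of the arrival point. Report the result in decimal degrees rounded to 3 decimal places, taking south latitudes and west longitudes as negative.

longitude 82.961°

The arc subtends δ = 392.2/6371.0088 = 0.061560 rad at the centre.
With φ₁ = -0.584° = -0.010193 rad and θ = 316.15° = 5.517858 rad:
sin φ₂ = sin φ₁ cos δ + cos φ₁ sin δ cos θ = (-0.010193)(0.998106) + (0.999948)(0.061521)(0.721156) = 0.034191
φ₂ = asin(0.034191) = 0.034198 rad = 1.959°.
Δλ = atan2( sin θ sin δ cos φ₁ , cos δ − sin φ₁ sin φ₂ ) = atan2(-0.042618, 0.998454) = -0.042658 rad = -2.444°.
λ₂ = 85.405° + -2.444° = 82.961°.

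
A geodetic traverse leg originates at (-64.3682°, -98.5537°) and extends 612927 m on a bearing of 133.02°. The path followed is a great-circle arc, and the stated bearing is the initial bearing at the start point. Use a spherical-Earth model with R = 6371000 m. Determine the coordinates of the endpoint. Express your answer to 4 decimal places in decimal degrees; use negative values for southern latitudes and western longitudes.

latitude -67.7852°, longitude -87.8487°

Angular distance δ = d/R = 612927 / 6371000 = 0.096206 rad.
With φ₁ = -64.3682° = -1.123437 rad and θ = 133.02° = 2.321637 rad:
Applying the spherical law of cosines for sides, sin φ₂ = sin φ₁ cos δ + cos φ₁ sin δ cos θ = -0.925773, so φ₂ = -67.7852°.
Δλ = atan2( sin θ sin δ cos φ₁ , cos δ − sin φ₁ sin φ₂ ) = atan2(0.030380, 0.160706) = 0.186837 rad = 10.7050°.
λ₂ = -98.5537° + 10.7050° = -87.8487°.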